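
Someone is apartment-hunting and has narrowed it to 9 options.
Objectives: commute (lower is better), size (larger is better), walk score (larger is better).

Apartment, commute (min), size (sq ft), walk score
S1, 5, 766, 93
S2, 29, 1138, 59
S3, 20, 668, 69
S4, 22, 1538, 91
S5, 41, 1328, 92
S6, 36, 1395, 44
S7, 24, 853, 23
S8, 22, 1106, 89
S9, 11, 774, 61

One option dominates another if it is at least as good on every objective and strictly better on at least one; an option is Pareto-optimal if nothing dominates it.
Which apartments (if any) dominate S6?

S4

S4: commute 22≤36, size 1538≥1395, walk score 91≥44 — dominates S6.
Others (S1, S2, S3, S5, S7, S8, S9) are each worse than S6 on at least one objective.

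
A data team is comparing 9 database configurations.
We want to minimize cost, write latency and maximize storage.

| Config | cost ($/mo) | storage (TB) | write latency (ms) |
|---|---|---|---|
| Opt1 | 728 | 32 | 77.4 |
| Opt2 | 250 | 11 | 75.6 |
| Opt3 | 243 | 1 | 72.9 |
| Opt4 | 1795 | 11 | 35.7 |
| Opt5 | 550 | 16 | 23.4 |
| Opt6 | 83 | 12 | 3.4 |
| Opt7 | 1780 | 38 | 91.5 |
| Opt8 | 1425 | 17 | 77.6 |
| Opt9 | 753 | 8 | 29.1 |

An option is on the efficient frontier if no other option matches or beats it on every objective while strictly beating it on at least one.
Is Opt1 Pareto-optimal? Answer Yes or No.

Opt2: worse on storage (11 vs 32).
Opt3: worse on storage (1 vs 32).
Opt4: worse on cost (1795 vs 728).
Opt5: worse on storage (16 vs 32).
Opt6: worse on storage (12 vs 32).
Opt7: worse on cost (1780 vs 728).
Opt8: worse on cost (1425 vs 728).
Opt9: worse on cost (753 vs 728).
No option is at least as good as Opt1 on every objective and strictly better on one.

Yes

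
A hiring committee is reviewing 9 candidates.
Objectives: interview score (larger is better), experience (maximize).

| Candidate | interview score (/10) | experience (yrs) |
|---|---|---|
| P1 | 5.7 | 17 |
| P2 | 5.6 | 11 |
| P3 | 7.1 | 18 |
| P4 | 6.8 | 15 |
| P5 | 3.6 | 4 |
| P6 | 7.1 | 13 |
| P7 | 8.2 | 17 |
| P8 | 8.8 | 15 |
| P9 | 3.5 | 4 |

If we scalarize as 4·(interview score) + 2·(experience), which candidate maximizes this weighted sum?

P1: 4·5.7 + 2·17 = 56.8
P2: 4·5.6 + 2·11 = 44.4
P3: 4·7.1 + 2·18 = 64.4
P4: 4·6.8 + 2·15 = 57.2
P5: 4·3.6 + 2·4 = 22.4
P6: 4·7.1 + 2·13 = 54.4
P7: 4·8.2 + 2·17 = 66.8
P8: 4·8.8 + 2·15 = 65.2
P9: 4·3.5 + 2·4 = 22.0
Highest: P7 at 66.8.

P7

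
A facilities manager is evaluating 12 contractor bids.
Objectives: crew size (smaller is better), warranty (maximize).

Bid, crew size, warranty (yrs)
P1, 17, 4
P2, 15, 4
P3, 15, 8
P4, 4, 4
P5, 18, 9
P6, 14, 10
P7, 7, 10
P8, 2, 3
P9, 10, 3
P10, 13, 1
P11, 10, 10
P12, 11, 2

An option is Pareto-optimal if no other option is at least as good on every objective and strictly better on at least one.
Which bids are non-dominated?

P1: dominated by P2 (crew size 15≤17, warranty 4≥4).
P2: dominated by P3 (crew size 15≤15, warranty 8≥4).
P3: dominated by P6 (crew size 14≤15, warranty 10≥8).
P4: not dominated.
P5: dominated by P6 (crew size 14≤18, warranty 10≥9).
P6: dominated by P7 (crew size 7≤14, warranty 10≥10).
P7: not dominated.
P8: not dominated (best crew size).
P9: dominated by P4 (crew size 4≤10, warranty 4≥3).
P10: dominated by P4 (crew size 4≤13, warranty 4≥1).
P11: dominated by P7 (crew size 7≤10, warranty 10≥10).
P12: dominated by P4 (crew size 4≤11, warranty 4≥2).

P4, P7, P8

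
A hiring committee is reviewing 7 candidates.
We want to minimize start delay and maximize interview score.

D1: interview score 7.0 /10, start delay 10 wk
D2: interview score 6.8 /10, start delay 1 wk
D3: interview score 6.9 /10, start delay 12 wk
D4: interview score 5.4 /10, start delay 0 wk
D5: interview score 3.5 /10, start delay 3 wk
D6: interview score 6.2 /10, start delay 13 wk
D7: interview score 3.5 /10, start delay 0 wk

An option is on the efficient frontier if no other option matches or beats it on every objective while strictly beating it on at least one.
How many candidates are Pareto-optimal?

D1: not dominated (best interview score).
D2: not dominated.
D3: dominated by D1 (interview score 7.0≥6.9, start delay 10≤12).
D4: not dominated.
D5: dominated by D2 (interview score 6.8≥3.5, start delay 1≤3).
D6: dominated by D1 (interview score 7.0≥6.2, start delay 10≤13).
D7: dominated by D4 (interview score 5.4≥3.5, start delay 0≤0).
Pareto-optimal: D1, D2, D4 → 3.

3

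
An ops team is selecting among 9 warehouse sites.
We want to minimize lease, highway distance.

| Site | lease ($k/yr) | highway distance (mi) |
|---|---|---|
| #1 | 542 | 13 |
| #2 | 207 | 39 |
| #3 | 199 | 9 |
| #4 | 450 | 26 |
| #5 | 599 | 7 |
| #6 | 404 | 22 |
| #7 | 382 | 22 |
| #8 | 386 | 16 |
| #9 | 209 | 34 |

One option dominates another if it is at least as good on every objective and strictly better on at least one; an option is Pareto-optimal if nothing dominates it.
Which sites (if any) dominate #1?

#3

#3: lease 199≤542, highway distance 9≤13 — dominates #1.
Others (#2, #4, #5, #6, #7, #8, #9) are each worse than #1 on at least one objective.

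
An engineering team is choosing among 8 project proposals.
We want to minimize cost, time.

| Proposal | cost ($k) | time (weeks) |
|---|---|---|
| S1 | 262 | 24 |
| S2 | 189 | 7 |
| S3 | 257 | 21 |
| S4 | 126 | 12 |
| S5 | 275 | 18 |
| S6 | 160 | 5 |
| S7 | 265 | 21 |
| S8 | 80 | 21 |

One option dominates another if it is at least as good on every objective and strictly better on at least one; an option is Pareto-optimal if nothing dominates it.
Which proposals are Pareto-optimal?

S1: dominated by S2 (cost 189≤262, time 7≤24).
S2: dominated by S6 (cost 160≤189, time 5≤7).
S3: dominated by S2 (cost 189≤257, time 7≤21).
S4: not dominated.
S5: dominated by S2 (cost 189≤275, time 7≤18).
S6: not dominated (best time).
S7: dominated by S2 (cost 189≤265, time 7≤21).
S8: not dominated (best cost).

S4, S6, S8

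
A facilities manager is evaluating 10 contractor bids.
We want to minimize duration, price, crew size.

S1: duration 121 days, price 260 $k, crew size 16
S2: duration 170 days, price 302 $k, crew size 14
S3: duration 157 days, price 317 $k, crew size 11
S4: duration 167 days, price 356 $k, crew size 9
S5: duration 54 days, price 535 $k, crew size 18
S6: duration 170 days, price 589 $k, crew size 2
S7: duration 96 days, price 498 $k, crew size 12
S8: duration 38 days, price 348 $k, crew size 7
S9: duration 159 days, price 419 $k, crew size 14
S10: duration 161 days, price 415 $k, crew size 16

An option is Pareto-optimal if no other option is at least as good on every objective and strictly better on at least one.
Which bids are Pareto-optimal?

S1: not dominated (best price).
S2: not dominated.
S3: not dominated.
S4: dominated by S8 (duration 38≤167, price 348≤356, crew size 7≤9).
S5: dominated by S8 (duration 38≤54, price 348≤535, crew size 7≤18).
S6: not dominated (best crew size).
S7: dominated by S8 (duration 38≤96, price 348≤498, crew size 7≤12).
S8: not dominated (best duration).
S9: dominated by S3 (duration 157≤159, price 317≤419, crew size 11≤14).
S10: dominated by S1 (duration 121≤161, price 260≤415, crew size 16≤16).

S1, S2, S3, S6, S8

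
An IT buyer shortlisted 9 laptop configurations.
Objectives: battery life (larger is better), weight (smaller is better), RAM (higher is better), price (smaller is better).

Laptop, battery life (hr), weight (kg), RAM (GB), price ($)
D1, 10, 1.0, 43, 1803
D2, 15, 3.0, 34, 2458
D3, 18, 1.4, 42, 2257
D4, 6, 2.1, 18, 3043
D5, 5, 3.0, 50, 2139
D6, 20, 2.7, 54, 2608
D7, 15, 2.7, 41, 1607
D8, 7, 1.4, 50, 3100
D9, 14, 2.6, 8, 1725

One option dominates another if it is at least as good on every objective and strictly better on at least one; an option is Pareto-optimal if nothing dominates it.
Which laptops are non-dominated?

D1: not dominated (best weight).
D2: dominated by D3 (battery life 18≥15, weight 1.4≤3.0, RAM 42≥34, price 2257≤2458).
D3: not dominated.
D4: dominated by D1 (battery life 10≥6, weight 1.0≤2.1, RAM 43≥18, price 1803≤3043).
D5: not dominated.
D6: not dominated (best battery life).
D7: not dominated (best price).
D8: not dominated.
D9: not dominated.

D1, D3, D5, D6, D7, D8, D9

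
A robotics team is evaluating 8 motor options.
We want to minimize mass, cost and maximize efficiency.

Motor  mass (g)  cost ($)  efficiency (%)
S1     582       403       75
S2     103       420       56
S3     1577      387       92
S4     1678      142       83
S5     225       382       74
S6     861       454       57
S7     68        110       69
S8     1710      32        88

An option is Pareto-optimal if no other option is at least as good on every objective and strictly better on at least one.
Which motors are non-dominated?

S1, S3, S4, S5, S7, S8

S1: not dominated.
S2: dominated by S7 (mass 68≤103, cost 110≤420, efficiency 69≥56).
S3: not dominated (best efficiency).
S4: not dominated.
S5: not dominated.
S6: dominated by S1 (mass 582≤861, cost 403≤454, efficiency 75≥57).
S7: not dominated (best mass).
S8: not dominated (best cost).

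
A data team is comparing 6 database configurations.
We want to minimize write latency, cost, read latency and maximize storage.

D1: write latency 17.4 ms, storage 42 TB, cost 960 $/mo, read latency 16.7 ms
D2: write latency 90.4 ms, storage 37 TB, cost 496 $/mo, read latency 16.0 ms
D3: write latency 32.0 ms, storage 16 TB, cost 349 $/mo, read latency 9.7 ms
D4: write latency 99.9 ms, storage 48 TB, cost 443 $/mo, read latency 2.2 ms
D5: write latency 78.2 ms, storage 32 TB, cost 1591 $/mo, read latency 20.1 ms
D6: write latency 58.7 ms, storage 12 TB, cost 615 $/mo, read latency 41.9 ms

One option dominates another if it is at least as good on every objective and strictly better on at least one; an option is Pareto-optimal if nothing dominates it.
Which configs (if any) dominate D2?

D1: worse on cost (960 vs 496).
D3: worse on storage (16 vs 37).
D4: worse on write latency (99.9 vs 90.4).
D5: worse on storage (32 vs 37).
D6: worse on storage (12 vs 37).
No option dominates D2.

none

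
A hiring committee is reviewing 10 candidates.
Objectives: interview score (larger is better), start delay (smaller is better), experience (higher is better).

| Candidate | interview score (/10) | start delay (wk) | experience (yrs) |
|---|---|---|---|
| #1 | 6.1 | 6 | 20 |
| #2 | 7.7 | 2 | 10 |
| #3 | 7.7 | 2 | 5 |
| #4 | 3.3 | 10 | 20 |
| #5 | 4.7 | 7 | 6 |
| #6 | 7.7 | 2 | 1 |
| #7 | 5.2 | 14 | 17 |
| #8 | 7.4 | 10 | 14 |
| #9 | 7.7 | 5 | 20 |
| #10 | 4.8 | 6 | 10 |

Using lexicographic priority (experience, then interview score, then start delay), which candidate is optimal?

First maximize experience: best is 20, kept {#1, #4, #9}.
Then maximize interview score: best is 7.7, kept {#9}.

#9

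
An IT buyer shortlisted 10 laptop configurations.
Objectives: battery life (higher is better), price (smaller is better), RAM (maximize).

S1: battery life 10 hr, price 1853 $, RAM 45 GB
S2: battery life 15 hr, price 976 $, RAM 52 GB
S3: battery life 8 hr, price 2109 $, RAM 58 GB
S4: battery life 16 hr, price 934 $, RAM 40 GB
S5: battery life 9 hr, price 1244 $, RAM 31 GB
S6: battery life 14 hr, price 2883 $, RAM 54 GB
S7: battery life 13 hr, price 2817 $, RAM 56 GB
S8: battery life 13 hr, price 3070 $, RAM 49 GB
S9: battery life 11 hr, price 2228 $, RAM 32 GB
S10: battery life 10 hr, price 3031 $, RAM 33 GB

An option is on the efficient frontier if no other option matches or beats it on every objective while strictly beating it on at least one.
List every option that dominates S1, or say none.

S2: battery life 15≥10, price 976≤1853, RAM 52≥45 — dominates S1.
Others (S3, S4, S5, S6, S7, S8, S9, S10) are each worse than S1 on at least one objective.

S2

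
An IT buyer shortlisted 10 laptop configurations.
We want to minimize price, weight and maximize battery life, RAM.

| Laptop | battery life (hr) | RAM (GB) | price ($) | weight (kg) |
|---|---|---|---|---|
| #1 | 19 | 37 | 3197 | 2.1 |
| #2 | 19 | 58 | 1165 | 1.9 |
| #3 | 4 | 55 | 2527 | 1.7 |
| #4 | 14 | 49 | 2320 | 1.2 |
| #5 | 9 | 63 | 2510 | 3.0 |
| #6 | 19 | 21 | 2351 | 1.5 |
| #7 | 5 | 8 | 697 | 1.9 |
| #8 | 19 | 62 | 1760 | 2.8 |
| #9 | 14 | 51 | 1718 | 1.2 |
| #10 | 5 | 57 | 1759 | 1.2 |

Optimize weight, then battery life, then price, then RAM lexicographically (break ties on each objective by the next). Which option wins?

#9

First minimize weight: best is 1.2, kept {#4, #9, #10}.
Then maximize battery life: best is 14, kept {#4, #9}.
Then minimize price: best is 1718, kept {#9}.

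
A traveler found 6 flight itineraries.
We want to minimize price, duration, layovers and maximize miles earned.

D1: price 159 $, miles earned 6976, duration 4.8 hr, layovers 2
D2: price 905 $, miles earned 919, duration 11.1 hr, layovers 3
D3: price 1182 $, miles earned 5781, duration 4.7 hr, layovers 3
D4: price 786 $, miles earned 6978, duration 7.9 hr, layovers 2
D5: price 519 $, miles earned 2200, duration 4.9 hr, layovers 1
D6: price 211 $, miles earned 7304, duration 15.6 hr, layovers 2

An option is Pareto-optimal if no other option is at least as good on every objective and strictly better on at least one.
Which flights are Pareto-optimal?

D1, D3, D4, D5, D6

D1: not dominated (best price).
D2: dominated by D1 (price 159≤905, miles earned 6976≥919, duration 4.8≤11.1, layovers 2≤3).
D3: not dominated (best duration).
D4: not dominated.
D5: not dominated (best layovers).
D6: not dominated (best miles earned).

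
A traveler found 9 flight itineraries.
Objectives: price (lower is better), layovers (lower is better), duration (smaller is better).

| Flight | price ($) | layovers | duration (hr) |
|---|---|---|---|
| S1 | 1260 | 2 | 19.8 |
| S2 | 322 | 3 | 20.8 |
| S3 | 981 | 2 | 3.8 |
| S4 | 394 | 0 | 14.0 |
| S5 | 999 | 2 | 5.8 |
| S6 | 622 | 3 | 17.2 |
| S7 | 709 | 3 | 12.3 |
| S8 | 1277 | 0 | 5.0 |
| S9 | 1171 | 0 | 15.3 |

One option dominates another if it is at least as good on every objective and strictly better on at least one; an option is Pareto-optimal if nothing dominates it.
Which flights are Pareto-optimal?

S2, S3, S4, S7, S8

S1: dominated by S3 (price 981≤1260, layovers 2≤2, duration 3.8≤19.8).
S2: not dominated (best price).
S3: not dominated (best duration).
S4: not dominated.
S5: dominated by S3 (price 981≤999, layovers 2≤2, duration 3.8≤5.8).
S6: dominated by S4 (price 394≤622, layovers 0≤3, duration 14.0≤17.2).
S7: not dominated.
S8: not dominated.
S9: dominated by S4 (price 394≤1171, layovers 0≤0, duration 14.0≤15.3).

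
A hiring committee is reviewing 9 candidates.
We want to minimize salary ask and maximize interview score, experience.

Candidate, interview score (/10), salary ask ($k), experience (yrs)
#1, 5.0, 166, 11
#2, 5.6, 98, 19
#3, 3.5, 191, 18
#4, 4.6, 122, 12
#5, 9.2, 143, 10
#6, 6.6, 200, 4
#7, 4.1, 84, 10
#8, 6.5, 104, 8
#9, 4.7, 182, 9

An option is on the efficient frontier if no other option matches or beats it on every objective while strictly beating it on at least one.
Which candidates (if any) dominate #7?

#1: worse on salary ask (166 vs 84).
#2: worse on salary ask (98 vs 84).
#3: worse on interview score (3.5 vs 4.1).
#4: worse on salary ask (122 vs 84).
#5: worse on salary ask (143 vs 84).
#6: worse on salary ask (200 vs 84).
#8: worse on salary ask (104 vs 84).
#9: worse on salary ask (182 vs 84).
No option dominates #7.

none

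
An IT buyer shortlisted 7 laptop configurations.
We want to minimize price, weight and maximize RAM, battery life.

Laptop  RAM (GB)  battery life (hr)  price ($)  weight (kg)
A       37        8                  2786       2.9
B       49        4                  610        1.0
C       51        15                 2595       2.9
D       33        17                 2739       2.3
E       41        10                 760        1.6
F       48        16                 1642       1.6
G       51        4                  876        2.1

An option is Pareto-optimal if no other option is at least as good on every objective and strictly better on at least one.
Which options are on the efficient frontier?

A: dominated by C (RAM 51≥37, battery life 15≥8, price 2595≤2786, weight 2.9≤2.9).
B: not dominated (best price).
C: not dominated.
D: not dominated (best battery life).
E: not dominated.
F: not dominated.
G: not dominated.

B, C, D, E, F, G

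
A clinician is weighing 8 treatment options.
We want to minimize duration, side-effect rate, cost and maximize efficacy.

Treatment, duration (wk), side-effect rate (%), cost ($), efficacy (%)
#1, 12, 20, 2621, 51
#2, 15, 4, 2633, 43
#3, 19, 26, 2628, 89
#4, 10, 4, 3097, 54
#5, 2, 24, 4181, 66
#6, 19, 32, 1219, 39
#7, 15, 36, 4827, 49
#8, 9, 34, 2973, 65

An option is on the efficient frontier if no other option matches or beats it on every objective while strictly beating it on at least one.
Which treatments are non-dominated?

#1: not dominated.
#2: not dominated.
#3: not dominated (best efficacy).
#4: not dominated.
#5: not dominated (best duration).
#6: not dominated (best cost).
#7: dominated by #1 (duration 12≤15, side-effect rate 20≤36, cost 2621≤4827, efficacy 51≥49).
#8: not dominated.

#1, #2, #3, #4, #5, #6, #8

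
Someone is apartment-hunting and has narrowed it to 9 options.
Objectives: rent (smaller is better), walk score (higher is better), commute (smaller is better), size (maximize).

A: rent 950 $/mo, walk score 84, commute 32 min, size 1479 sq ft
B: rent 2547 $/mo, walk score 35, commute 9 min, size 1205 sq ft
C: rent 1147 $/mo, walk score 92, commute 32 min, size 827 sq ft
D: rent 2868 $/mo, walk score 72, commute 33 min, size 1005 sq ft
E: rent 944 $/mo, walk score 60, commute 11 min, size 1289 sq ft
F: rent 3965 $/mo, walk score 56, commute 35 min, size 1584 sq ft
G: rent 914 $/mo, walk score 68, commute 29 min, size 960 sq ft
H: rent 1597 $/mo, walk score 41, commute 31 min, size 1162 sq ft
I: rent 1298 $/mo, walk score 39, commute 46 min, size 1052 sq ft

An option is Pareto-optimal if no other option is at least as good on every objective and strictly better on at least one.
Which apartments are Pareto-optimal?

A, B, C, E, F, G

A: not dominated.
B: not dominated (best commute).
C: not dominated (best walk score).
D: dominated by A (rent 950≤2868, walk score 84≥72, commute 32≤33, size 1479≥1005).
E: not dominated.
F: not dominated (best size).
G: not dominated (best rent).
H: dominated by E (rent 944≤1597, walk score 60≥41, commute 11≤31, size 1289≥1162).
I: dominated by A (rent 950≤1298, walk score 84≥39, commute 32≤46, size 1479≥1052).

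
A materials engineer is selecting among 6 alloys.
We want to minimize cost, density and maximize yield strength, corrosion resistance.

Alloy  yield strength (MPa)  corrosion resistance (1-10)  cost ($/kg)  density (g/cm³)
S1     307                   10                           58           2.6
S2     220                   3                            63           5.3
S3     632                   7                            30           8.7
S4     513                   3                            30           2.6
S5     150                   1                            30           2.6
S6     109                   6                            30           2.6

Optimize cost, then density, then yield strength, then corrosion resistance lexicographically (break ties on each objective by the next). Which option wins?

First minimize cost: best is 30, kept {S3, S4, S5, S6}.
Then minimize density: best is 2.6, kept {S4, S5, S6}.
Then maximize yield strength: best is 513, kept {S4}.

S4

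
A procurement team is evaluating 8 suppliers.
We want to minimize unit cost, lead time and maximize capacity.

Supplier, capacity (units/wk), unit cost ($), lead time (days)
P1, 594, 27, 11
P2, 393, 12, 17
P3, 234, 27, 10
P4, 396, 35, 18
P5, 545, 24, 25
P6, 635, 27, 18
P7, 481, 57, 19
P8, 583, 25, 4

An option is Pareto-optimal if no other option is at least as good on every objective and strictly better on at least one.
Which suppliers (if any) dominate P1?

P2: worse on capacity (393 vs 594).
P3: worse on capacity (234 vs 594).
P4: worse on capacity (396 vs 594).
P5: worse on capacity (545 vs 594).
P6: worse on lead time (18 vs 11).
P7: worse on capacity (481 vs 594).
P8: worse on capacity (583 vs 594).
No option dominates P1.

none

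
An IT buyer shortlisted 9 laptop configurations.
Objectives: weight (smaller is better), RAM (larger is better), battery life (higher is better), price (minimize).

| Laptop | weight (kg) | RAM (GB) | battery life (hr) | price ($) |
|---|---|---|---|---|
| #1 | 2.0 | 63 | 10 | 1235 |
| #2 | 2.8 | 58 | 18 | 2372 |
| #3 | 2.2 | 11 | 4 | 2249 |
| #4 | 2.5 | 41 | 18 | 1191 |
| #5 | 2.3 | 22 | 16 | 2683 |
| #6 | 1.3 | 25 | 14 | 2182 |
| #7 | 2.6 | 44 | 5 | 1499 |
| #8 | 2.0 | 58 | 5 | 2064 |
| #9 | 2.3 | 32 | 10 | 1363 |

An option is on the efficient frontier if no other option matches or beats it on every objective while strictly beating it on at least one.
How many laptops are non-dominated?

#1: not dominated (best RAM).
#2: not dominated.
#3: dominated by #1 (weight 2.0≤2.2, RAM 63≥11, battery life 10≥4, price 1235≤2249).
#4: not dominated (best price).
#5: not dominated.
#6: not dominated (best weight).
#7: dominated by #1 (weight 2.0≤2.6, RAM 63≥44, battery life 10≥5, price 1235≤1499).
#8: dominated by #1 (weight 2.0≤2.0, RAM 63≥58, battery life 10≥5, price 1235≤2064).
#9: dominated by #1 (weight 2.0≤2.3, RAM 63≥32, battery life 10≥10, price 1235≤1363).
Pareto-optimal: #1, #2, #4, #5, #6 → 5.

5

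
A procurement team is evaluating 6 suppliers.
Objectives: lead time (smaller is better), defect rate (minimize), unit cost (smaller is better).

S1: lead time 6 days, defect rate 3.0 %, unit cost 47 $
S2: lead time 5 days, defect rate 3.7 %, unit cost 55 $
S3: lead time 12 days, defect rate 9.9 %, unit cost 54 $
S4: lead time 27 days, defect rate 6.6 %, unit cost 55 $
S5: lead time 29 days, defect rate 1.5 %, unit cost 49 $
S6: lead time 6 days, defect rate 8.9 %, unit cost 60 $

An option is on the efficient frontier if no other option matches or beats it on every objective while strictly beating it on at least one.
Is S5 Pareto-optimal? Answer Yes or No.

S1: worse on defect rate (3.0 vs 1.5).
S2: worse on defect rate (3.7 vs 1.5).
S3: worse on defect rate (9.9 vs 1.5).
S4: worse on defect rate (6.6 vs 1.5).
S6: worse on defect rate (8.9 vs 1.5).
No option is at least as good as S5 on every objective and strictly better on one.

Yes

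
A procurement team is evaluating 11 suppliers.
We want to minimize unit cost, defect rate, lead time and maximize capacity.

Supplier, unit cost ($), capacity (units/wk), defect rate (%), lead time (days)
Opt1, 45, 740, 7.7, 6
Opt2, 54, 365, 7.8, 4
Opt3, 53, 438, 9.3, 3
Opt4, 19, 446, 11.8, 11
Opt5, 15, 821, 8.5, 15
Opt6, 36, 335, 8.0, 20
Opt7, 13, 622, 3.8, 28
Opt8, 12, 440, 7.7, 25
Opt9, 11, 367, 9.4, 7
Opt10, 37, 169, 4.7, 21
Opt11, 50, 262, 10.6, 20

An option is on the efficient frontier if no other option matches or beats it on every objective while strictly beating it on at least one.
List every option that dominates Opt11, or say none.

Opt1, Opt5, Opt6, Opt9

Opt1: unit cost 45≤50, capacity 740≥262, defect rate 7.7≤10.6, lead time 6≤20 — dominates Opt11.
Opt5: unit cost 15≤50, capacity 821≥262, defect rate 8.5≤10.6, lead time 15≤20 — dominates Opt11.
Opt6: unit cost 36≤50, capacity 335≥262, defect rate 8.0≤10.6, lead time 20≤20 — dominates Opt11.
Opt9: unit cost 11≤50, capacity 367≥262, defect rate 9.4≤10.6, lead time 7≤20 — dominates Opt11.
Others (Opt2, Opt3, Opt4, Opt7, Opt8, Opt10) are each worse than Opt11 on at least one objective.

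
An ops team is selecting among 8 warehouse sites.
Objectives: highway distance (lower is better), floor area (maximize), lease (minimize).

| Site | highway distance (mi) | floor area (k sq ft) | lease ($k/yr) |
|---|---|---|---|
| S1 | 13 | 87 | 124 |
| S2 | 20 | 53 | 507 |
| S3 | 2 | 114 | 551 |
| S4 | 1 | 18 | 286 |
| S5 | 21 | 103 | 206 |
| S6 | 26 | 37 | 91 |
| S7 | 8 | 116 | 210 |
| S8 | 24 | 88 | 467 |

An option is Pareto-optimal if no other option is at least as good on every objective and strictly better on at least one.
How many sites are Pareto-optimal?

S1: not dominated.
S2: dominated by S1 (highway distance 13≤20, floor area 87≥53, lease 124≤507).
S3: not dominated.
S4: not dominated (best highway distance).
S5: not dominated.
S6: not dominated (best lease).
S7: not dominated (best floor area).
S8: dominated by S5 (highway distance 21≤24, floor area 103≥88, lease 206≤467).
Pareto-optimal: S1, S3, S4, S5, S6, S7 → 6.

6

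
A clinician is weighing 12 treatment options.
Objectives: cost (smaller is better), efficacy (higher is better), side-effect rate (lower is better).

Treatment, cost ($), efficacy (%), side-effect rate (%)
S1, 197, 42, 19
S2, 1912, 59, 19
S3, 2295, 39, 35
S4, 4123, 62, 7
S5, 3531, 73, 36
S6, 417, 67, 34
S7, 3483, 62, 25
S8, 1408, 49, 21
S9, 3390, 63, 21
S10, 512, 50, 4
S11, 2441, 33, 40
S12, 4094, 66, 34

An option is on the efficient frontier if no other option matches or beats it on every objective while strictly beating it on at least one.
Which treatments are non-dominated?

S1, S2, S4, S5, S6, S9, S10

S1: not dominated (best cost).
S2: not dominated.
S3: dominated by S1 (cost 197≤2295, efficacy 42≥39, side-effect rate 19≤35).
S4: not dominated.
S5: not dominated (best efficacy).
S6: not dominated.
S7: dominated by S9 (cost 3390≤3483, efficacy 63≥62, side-effect rate 21≤25).
S8: dominated by S10 (cost 512≤1408, efficacy 50≥49, side-effect rate 4≤21).
S9: not dominated.
S10: not dominated (best side-effect rate).
S11: dominated by S1 (cost 197≤2441, efficacy 42≥33, side-effect rate 19≤40).
S12: dominated by S6 (cost 417≤4094, efficacy 67≥66, side-effect rate 34≤34).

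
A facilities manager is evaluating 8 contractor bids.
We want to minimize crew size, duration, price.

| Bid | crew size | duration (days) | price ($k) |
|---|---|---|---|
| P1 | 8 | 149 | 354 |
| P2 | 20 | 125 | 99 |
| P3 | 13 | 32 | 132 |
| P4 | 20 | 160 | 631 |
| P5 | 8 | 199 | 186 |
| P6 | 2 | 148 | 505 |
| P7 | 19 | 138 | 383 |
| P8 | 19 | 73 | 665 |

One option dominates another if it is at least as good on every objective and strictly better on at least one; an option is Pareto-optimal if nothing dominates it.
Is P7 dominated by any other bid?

P3 vs P7: crew size 13≤19, duration 32≤138, price 132≤383 — P3 is at least as good on every objective and strictly better on at least one, so P3 dominates P7.

Yes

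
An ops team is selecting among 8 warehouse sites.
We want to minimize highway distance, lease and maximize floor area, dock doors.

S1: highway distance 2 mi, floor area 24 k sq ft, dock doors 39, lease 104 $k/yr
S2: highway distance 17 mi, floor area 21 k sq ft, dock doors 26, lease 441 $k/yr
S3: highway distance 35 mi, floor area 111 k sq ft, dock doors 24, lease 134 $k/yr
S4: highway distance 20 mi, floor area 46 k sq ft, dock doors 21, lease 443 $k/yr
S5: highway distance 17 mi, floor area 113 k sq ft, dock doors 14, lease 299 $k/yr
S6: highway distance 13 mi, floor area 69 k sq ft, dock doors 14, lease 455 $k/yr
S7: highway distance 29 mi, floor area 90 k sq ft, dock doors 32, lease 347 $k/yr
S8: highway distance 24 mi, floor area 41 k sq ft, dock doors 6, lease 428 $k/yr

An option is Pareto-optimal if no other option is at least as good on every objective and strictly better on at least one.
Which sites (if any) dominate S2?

S1

S1: highway distance 2≤17, floor area 24≥21, dock doors 39≥26, lease 104≤441 — dominates S2.
Others (S3, S4, S5, S6, S7, S8) are each worse than S2 on at least one objective.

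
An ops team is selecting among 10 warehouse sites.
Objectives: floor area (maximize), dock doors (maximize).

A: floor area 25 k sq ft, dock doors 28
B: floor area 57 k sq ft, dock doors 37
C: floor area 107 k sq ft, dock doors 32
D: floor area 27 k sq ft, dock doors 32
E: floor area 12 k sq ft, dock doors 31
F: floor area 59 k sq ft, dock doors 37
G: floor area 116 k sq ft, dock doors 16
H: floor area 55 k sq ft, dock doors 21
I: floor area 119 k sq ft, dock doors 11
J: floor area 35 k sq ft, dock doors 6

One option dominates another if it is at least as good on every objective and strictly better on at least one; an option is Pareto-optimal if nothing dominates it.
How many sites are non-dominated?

4

A: dominated by B (floor area 57≥25, dock doors 37≥28).
B: dominated by F (floor area 59≥57, dock doors 37≥37).
C: not dominated.
D: dominated by B (floor area 57≥27, dock doors 37≥32).
E: dominated by B (floor area 57≥12, dock doors 37≥31).
F: not dominated.
G: not dominated.
H: dominated by B (floor area 57≥55, dock doors 37≥21).
I: not dominated (best floor area).
J: dominated by B (floor area 57≥35, dock doors 37≥6).
Pareto-optimal: C, F, G, I → 4.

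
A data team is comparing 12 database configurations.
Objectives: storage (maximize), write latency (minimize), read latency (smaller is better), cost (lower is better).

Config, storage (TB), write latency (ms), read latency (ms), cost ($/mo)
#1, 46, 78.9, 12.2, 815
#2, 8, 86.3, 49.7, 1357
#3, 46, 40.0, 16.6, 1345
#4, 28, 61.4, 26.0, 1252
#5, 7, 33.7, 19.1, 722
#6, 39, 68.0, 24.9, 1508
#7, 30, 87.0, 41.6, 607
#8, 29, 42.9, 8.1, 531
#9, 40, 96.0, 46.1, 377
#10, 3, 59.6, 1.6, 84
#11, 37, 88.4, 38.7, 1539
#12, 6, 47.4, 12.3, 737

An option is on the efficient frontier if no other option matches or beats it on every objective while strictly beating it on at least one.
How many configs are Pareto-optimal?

7

#1: not dominated.
#2: dominated by #1 (storage 46≥8, write latency 78.9≤86.3, read latency 12.2≤49.7, cost 815≤1357).
#3: not dominated.
#4: dominated by #8 (storage 29≥28, write latency 42.9≤61.4, read latency 8.1≤26.0, cost 531≤1252).
#5: not dominated (best write latency).
#6: dominated by #3 (storage 46≥39, write latency 40.0≤68.0, read latency 16.6≤24.9, cost 1345≤1508).
#7: not dominated.
#8: not dominated.
#9: not dominated.
#10: not dominated (best read latency).
#11: dominated by #1 (storage 46≥37, write latency 78.9≤88.4, read latency 12.2≤38.7, cost 815≤1539).
#12: dominated by #8 (storage 29≥6, write latency 42.9≤47.4, read latency 8.1≤12.3, cost 531≤737).
Pareto-optimal: #1, #3, #5, #7, #8, #9, #10 → 7.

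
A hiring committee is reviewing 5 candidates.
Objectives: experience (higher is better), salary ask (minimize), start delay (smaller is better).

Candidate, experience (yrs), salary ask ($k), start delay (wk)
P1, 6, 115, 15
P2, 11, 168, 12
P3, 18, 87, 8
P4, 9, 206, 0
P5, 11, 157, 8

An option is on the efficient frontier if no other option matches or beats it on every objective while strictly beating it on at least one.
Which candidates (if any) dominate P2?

P3: experience 18≥11, salary ask 87≤168, start delay 8≤12 — dominates P2.
P5: experience 11≥11, salary ask 157≤168, start delay 8≤12 — dominates P2.
Others (P1, P4) are each worse than P2 on at least one objective.

P3, P5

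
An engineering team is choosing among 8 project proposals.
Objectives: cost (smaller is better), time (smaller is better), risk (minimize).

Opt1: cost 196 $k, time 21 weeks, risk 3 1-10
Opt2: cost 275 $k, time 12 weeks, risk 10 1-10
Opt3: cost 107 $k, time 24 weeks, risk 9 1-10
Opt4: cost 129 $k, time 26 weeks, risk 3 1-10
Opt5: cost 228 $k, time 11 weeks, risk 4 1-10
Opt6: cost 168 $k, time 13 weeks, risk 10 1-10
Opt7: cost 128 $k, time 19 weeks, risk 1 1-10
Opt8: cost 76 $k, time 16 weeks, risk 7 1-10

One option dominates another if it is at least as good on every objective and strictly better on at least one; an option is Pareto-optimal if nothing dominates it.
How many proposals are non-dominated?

4

Opt1: dominated by Opt7 (cost 128≤196, time 19≤21, risk 1≤3).
Opt2: dominated by Opt5 (cost 228≤275, time 11≤12, risk 4≤10).
Opt3: dominated by Opt8 (cost 76≤107, time 16≤24, risk 7≤9).
Opt4: dominated by Opt7 (cost 128≤129, time 19≤26, risk 1≤3).
Opt5: not dominated (best time).
Opt6: not dominated.
Opt7: not dominated (best risk).
Opt8: not dominated (best cost).
Pareto-optimal: Opt5, Opt6, Opt7, Opt8 → 4.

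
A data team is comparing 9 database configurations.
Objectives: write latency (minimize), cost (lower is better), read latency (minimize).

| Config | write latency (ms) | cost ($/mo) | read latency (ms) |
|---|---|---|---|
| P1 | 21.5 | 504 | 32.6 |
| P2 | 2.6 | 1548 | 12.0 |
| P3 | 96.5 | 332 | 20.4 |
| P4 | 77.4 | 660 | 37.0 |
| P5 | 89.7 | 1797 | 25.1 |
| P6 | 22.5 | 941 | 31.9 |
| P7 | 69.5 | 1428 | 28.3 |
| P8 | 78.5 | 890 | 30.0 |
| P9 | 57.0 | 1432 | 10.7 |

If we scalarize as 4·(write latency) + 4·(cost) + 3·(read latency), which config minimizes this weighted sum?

P3

P1: 4·21.5 + 4·504 + 3·32.6 = 2199.8
P2: 4·2.6 + 4·1548 + 3·12.0 = 6238.4
P3: 4·96.5 + 4·332 + 3·20.4 = 1775.2
P4: 4·77.4 + 4·660 + 3·37.0 = 3060.6
P5: 4·89.7 + 4·1797 + 3·25.1 = 7622.1
P6: 4·22.5 + 4·941 + 3·31.9 = 3949.7
P7: 4·69.5 + 4·1428 + 3·28.3 = 6074.9
P8: 4·78.5 + 4·890 + 3·30.0 = 3964.0
P9: 4·57.0 + 4·1432 + 3·10.7 = 5988.1
Lowest: P3 at 1775.2.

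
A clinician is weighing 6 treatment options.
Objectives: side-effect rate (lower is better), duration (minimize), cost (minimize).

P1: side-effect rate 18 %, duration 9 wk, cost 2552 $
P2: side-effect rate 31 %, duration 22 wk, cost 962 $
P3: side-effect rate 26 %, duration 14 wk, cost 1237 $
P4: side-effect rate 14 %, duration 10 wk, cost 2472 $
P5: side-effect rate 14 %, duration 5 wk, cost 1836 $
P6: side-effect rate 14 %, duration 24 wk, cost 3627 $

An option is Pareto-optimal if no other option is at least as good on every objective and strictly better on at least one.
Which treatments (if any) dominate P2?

P1: worse on cost (2552 vs 962).
P3: worse on cost (1237 vs 962).
P4: worse on cost (2472 vs 962).
P5: worse on cost (1836 vs 962).
P6: worse on duration (24 vs 22).
No option dominates P2.

none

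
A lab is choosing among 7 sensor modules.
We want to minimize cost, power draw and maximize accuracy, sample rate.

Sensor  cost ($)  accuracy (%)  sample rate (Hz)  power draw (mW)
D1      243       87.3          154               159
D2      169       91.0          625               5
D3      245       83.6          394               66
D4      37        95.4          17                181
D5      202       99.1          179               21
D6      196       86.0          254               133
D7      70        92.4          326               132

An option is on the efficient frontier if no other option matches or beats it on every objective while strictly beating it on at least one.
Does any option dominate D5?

D1: worse on cost (243 vs 202).
D2: worse on accuracy (91.0 vs 99.1).
D3: worse on cost (245 vs 202).
D4: worse on accuracy (95.4 vs 99.1).
D6: worse on accuracy (86.0 vs 99.1).
D7: worse on accuracy (92.4 vs 99.1).
No option is at least as good as D5 on every objective and strictly better on one.

No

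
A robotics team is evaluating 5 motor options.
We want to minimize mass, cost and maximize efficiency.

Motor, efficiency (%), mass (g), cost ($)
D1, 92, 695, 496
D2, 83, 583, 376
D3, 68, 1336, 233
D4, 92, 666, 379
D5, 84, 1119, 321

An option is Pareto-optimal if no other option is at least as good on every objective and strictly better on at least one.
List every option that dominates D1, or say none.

D4: efficiency 92≥92, mass 666≤695, cost 379≤496 — dominates D1.
Others (D2, D3, D5) are each worse than D1 on at least one objective.

D4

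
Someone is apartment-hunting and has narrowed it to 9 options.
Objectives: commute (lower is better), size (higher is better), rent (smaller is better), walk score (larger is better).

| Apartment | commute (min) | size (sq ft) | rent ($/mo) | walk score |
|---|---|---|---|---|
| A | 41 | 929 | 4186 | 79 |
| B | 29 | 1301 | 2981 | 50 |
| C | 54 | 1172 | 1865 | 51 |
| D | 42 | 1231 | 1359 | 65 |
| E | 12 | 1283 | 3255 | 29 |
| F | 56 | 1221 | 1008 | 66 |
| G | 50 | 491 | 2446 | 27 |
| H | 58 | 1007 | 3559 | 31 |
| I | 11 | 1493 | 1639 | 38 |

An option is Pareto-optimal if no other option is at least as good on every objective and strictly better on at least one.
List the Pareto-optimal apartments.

A, B, D, F, I

A: not dominated (best walk score).
B: not dominated.
C: dominated by D (commute 42≤54, size 1231≥1172, rent 1359≤1865, walk score 65≥51).
D: not dominated.
E: dominated by I (commute 11≤12, size 1493≥1283, rent 1639≤3255, walk score 38≥29).
F: not dominated (best rent).
G: dominated by D (commute 42≤50, size 1231≥491, rent 1359≤2446, walk score 65≥27).
H: dominated by B (commute 29≤58, size 1301≥1007, rent 2981≤3559, walk score 50≥31).
I: not dominated (best commute).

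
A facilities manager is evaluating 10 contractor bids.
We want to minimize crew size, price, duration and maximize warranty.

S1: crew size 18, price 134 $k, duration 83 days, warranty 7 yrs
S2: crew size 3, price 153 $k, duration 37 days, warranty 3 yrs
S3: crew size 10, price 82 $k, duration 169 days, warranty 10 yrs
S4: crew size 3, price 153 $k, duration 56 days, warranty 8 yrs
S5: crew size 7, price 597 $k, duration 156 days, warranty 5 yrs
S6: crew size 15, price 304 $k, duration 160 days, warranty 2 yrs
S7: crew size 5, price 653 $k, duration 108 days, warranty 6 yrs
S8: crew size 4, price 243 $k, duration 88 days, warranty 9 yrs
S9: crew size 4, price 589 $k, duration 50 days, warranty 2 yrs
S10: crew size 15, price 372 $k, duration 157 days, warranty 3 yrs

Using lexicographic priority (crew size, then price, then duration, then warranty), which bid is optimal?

S2

First minimize crew size: best is 3, kept {S2, S4}.
Then minimize price: best is 153, kept {S2, S4}.
Then minimize duration: best is 37, kept {S2}.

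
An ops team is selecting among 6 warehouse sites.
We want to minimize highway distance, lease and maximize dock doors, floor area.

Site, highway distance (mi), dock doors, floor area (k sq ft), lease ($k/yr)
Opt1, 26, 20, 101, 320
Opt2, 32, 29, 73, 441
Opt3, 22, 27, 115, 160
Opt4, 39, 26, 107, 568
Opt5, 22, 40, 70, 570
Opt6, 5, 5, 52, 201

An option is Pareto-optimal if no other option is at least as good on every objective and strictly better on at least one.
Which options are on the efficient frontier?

Opt1: dominated by Opt3 (highway distance 22≤26, dock doors 27≥20, floor area 115≥101, lease 160≤320).
Opt2: not dominated.
Opt3: not dominated (best floor area).
Opt4: dominated by Opt3 (highway distance 22≤39, dock doors 27≥26, floor area 115≥107, lease 160≤568).
Opt5: not dominated (best dock doors).
Opt6: not dominated (best highway distance).

Opt2, Opt3, Opt5, Opt6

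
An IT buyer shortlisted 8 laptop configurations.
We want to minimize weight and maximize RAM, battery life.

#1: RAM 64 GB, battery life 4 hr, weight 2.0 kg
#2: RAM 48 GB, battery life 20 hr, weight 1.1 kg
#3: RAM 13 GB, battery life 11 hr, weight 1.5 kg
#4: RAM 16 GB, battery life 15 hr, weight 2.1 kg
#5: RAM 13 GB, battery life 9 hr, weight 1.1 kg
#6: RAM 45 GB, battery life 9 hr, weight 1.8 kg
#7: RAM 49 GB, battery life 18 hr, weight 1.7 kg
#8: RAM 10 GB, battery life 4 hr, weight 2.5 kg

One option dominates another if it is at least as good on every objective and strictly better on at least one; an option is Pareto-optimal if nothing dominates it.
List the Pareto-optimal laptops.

#1, #2, #7

#1: not dominated (best RAM).
#2: not dominated (best battery life).
#3: dominated by #2 (RAM 48≥13, battery life 20≥11, weight 1.1≤1.5).
#4: dominated by #2 (RAM 48≥16, battery life 20≥15, weight 1.1≤2.1).
#5: dominated by #2 (RAM 48≥13, battery life 20≥9, weight 1.1≤1.1).
#6: dominated by #2 (RAM 48≥45, battery life 20≥9, weight 1.1≤1.8).
#7: not dominated.
#8: dominated by #1 (RAM 64≥10, battery life 4≥4, weight 2.0≤2.5).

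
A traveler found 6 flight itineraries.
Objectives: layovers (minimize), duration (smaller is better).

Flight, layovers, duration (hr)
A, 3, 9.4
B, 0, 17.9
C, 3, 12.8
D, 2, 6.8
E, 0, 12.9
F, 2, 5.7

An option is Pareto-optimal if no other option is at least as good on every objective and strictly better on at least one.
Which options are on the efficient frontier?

A: dominated by D (layovers 2≤3, duration 6.8≤9.4).
B: dominated by E (layovers 0≤0, duration 12.9≤17.9).
C: dominated by A (layovers 3≤3, duration 9.4≤12.8).
D: dominated by F (layovers 2≤2, duration 5.7≤6.8).
E: not dominated.
F: not dominated (best duration).

E, F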